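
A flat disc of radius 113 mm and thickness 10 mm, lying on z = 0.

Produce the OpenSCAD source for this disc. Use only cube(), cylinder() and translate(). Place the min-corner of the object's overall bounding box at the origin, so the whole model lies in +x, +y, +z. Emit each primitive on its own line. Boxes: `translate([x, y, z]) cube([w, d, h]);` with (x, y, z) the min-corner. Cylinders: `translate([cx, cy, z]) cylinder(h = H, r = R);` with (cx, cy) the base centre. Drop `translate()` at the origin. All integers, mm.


translate([113, 113, 0]) cylinder(h = 10, r = 113);


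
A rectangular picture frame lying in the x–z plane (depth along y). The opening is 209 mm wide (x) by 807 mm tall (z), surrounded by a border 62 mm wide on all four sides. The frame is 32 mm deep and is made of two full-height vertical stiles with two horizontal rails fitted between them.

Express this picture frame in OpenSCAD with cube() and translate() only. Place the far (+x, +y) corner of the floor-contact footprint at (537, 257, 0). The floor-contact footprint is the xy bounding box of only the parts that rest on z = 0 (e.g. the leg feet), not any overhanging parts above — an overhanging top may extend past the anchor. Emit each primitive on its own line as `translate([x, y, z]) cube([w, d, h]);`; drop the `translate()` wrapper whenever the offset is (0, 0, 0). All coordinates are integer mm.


translate([204, 225, 0]) cube([62, 32, 931]);
translate([475, 225, 0]) cube([62, 32, 931]);
translate([266, 225, 0]) cube([209, 32, 62]);
translate([266, 225, 869]) cube([209, 32, 62]);


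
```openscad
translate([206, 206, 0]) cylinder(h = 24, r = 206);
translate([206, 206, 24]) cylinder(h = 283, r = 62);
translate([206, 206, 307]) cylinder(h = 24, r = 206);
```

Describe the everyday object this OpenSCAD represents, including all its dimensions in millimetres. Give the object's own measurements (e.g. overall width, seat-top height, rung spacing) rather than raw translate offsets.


A spool: two coaxial disc flanges of radius 206 mm and thickness 24 mm, joined by a core cylinder of radius 62 mm and height 283 mm. The lower flange rests on z = 0 and the three cylinders share a vertical axis.


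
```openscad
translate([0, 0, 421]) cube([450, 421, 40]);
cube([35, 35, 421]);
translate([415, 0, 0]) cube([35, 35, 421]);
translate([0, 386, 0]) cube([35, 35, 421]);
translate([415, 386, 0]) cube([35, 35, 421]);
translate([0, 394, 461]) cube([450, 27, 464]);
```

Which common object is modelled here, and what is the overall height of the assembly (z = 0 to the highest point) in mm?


A chair. The overall height is 925 mm.

A slab on four corner posts with a tall panel at the back — a chair. The seat slab sits at z = 421 with thickness 40, and the 464 mm backrest starts at the seat top, so the overall height is 421 + 40 + 464 = 925 mm.


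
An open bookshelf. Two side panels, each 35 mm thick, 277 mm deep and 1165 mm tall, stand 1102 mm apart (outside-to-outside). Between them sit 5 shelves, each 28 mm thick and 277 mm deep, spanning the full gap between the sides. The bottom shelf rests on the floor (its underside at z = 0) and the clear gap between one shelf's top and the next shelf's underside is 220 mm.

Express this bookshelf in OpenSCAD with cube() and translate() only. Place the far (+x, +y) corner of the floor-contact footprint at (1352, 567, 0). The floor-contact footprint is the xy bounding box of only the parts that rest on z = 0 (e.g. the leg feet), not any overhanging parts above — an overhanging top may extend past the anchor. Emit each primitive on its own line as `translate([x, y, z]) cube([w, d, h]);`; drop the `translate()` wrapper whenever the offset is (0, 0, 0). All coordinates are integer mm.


translate([250, 290, 0]) cube([35, 277, 1165]);
translate([1317, 290, 0]) cube([35, 277, 1165]);
translate([285, 290, 0]) cube([1032, 277, 28]);
translate([285, 290, 248]) cube([1032, 277, 28]);
translate([285, 290, 496]) cube([1032, 277, 28]);
translate([285, 290, 744]) cube([1032, 277, 28]);
translate([285, 290, 992]) cube([1032, 277, 28]);


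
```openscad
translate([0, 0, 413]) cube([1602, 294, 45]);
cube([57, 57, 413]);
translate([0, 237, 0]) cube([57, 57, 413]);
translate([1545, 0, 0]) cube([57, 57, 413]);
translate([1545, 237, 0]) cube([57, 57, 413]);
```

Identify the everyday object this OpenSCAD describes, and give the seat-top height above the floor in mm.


A bench. The seat-top height is 458 mm.

A long slab on four corner posts — a bench. The slab sits at z = 413 with thickness 45, so the top is 413 + 45 = 458 mm.


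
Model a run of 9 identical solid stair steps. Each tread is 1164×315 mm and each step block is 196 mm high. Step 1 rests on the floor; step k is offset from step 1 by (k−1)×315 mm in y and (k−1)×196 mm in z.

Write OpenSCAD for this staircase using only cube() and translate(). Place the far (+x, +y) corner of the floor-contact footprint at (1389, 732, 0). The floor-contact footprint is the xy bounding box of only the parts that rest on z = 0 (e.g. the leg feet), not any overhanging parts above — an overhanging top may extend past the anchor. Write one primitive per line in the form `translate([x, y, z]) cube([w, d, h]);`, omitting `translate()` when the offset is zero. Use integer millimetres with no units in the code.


translate([225, 417, 0]) cube([1164, 315, 196]);
translate([225, 732, 196]) cube([1164, 315, 196]);
translate([225, 1047, 392]) cube([1164, 315, 196]);
translate([225, 1362, 588]) cube([1164, 315, 196]);
translate([225, 1677, 784]) cube([1164, 315, 196]);
translate([225, 1992, 980]) cube([1164, 315, 196]);
translate([225, 2307, 1176]) cube([1164, 315, 196]);
translate([225, 2622, 1372]) cube([1164, 315, 196]);
translate([225, 2937, 1568]) cube([1164, 315, 196]);


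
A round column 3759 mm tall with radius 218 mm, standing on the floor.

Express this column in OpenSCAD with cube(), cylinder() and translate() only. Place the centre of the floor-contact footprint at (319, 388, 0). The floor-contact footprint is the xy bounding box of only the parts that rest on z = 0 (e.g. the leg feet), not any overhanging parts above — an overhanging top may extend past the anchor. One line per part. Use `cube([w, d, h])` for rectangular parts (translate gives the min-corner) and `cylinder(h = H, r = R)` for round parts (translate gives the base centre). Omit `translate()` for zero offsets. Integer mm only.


translate([319, 388, 0]) cylinder(h = 3759, r = 218);


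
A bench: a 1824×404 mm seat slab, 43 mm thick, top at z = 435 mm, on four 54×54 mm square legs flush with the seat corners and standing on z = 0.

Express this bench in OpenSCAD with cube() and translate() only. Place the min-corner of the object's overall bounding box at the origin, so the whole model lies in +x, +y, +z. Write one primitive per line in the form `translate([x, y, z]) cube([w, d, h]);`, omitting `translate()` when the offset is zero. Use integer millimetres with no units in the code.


// leg_h = 435 − 43 = 392
translate([0, 0, 392]) cube([1824, 404, 43]);
cube([54, 54, 392]);
translate([0, 350, 0]) cube([54, 54, 392]);
translate([1770, 0, 0]) cube([54, 54, 392]);
translate([1770, 350, 0]) cube([54, 54, 392]);


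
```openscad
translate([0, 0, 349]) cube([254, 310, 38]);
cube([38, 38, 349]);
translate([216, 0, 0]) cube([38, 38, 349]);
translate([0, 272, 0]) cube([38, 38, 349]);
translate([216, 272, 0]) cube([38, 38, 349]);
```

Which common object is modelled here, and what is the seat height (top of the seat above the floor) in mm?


A stool. The seat height is 387 mm.

A 254×310×38 slab at z = 349 on four corner posts — a stool. The seat top is 349 + 38 = 387 mm.


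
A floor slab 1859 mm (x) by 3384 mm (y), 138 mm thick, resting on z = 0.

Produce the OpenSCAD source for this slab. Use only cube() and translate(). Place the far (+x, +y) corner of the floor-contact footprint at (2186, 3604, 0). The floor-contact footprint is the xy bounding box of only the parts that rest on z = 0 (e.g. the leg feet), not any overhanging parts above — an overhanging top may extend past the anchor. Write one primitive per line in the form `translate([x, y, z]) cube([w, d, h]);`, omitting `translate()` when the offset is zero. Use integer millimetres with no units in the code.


translate([327, 220, 0]) cube([1859, 3384, 138]);


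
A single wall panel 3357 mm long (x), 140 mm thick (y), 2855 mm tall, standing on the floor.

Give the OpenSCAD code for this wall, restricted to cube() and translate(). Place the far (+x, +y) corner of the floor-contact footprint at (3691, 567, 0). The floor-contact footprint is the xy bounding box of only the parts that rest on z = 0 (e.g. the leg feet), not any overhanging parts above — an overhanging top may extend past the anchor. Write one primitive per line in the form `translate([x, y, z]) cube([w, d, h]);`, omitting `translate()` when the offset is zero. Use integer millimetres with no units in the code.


translate([334, 427, 0]) cube([3357, 140, 2855]);


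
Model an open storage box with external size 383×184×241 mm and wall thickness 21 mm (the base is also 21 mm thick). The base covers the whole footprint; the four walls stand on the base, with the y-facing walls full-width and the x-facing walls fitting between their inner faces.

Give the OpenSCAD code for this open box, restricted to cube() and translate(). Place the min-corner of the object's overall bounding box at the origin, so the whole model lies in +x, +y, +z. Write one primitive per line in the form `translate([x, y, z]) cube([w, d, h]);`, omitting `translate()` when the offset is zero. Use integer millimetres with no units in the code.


cube([383, 184, 21]);
translate([0, 0, 21]) cube([383, 21, 220]);
translate([0, 163, 21]) cube([383, 21, 220]);
translate([0, 21, 21]) cube([21, 142, 220]);
translate([362, 21, 21]) cube([21, 142, 220]);


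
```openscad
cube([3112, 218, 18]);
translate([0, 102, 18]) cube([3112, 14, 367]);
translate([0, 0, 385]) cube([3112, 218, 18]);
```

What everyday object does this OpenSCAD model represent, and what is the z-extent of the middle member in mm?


An I-beam. The web height is 367 mm.

Two wide flanges with a thin centred web — an I-beam. Overall 403 mm minus two 18 mm flanges gives a web of 403 − 2·18 = 367 mm.


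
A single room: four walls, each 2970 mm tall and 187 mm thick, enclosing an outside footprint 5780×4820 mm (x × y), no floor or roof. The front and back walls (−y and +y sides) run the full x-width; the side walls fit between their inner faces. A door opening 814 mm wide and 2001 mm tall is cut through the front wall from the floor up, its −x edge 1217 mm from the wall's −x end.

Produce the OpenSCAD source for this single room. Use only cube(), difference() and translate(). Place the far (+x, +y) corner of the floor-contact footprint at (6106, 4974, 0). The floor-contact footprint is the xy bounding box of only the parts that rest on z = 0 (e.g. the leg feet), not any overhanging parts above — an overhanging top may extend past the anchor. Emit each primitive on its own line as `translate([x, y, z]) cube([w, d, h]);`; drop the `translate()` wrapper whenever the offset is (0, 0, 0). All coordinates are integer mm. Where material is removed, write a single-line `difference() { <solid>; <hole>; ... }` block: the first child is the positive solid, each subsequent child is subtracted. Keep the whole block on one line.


difference() { translate([326, 154, 0]) cube([5780, 187, 2970]); translate([1543, 154, 0]) cube([814, 187, 2001]); }
translate([326, 4787, 0]) cube([5780, 187, 2970]);
translate([326, 341, 0]) cube([187, 4446, 2970]);
translate([5919, 341, 0]) cube([187, 4446, 2970]);


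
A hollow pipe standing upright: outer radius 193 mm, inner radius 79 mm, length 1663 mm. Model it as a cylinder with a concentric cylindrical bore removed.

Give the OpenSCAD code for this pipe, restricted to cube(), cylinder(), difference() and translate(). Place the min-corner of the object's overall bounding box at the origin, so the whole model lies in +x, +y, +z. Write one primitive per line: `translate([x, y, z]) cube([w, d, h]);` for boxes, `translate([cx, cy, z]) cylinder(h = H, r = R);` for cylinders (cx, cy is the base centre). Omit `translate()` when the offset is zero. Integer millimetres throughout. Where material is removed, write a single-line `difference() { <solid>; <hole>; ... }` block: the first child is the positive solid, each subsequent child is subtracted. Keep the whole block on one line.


difference() { translate([193, 193, 0]) cylinder(h = 1663, r = 193); translate([193, 193, 0]) cylinder(h = 1663, r = 79); }


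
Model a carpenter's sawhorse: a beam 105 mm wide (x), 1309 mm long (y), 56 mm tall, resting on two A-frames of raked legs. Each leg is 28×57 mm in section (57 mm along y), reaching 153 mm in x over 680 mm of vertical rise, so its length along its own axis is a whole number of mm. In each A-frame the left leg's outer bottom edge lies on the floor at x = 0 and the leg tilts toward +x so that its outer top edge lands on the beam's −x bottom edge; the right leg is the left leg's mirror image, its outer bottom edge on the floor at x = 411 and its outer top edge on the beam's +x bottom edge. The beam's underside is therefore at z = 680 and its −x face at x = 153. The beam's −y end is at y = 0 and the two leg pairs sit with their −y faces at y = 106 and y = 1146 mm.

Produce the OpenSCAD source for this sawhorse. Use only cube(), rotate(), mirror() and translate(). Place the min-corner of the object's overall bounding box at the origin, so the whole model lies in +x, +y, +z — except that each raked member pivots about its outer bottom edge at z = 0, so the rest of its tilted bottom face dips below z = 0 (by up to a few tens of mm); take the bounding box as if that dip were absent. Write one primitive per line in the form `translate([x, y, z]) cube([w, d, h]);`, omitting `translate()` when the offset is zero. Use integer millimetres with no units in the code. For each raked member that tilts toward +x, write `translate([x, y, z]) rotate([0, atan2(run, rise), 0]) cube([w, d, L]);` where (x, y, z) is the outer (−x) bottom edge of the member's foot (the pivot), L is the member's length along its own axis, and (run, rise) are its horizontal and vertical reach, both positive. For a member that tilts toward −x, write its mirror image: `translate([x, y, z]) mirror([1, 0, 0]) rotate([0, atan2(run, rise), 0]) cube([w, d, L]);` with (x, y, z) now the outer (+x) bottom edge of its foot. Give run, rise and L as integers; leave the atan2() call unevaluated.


translate([153, 0, 680]) cube([105, 1309, 56]);
translate([0, 106, 0]) rotate([0, atan2(153, 680), 0]) cube([28, 57, 697]);
translate([411, 106, 0]) mirror([1, 0, 0]) rotate([0, atan2(153, 680), 0]) cube([28, 57, 697]);
translate([0, 1146, 0]) rotate([0, atan2(153, 680), 0]) cube([28, 57, 697]);
translate([411, 1146, 0]) mirror([1, 0, 0]) rotate([0, atan2(153, 680), 0]) cube([28, 57, 697]);


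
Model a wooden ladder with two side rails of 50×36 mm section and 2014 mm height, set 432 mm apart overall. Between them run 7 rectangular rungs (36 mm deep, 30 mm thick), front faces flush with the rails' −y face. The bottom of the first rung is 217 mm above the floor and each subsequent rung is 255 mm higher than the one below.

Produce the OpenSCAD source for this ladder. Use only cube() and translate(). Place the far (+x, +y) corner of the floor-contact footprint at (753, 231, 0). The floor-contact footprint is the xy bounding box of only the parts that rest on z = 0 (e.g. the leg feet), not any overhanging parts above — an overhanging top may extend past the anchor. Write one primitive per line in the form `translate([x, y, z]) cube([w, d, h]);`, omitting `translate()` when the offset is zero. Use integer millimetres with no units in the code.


// rung span = 432 - 2*50 = 332
// rung[k] z = 217 + k*255
translate([321, 195, 0]) cube([50, 36, 2014]);
translate([703, 195, 0]) cube([50, 36, 2014]);
translate([371, 195, 217]) cube([332, 36, 30]);
translate([371, 195, 472]) cube([332, 36, 30]);
translate([371, 195, 727]) cube([332, 36, 30]);
translate([371, 195, 982]) cube([332, 36, 30]);
translate([371, 195, 1237]) cube([332, 36, 30]);
translate([371, 195, 1492]) cube([332, 36, 30]);
translate([371, 195, 1747]) cube([332, 36, 30]);


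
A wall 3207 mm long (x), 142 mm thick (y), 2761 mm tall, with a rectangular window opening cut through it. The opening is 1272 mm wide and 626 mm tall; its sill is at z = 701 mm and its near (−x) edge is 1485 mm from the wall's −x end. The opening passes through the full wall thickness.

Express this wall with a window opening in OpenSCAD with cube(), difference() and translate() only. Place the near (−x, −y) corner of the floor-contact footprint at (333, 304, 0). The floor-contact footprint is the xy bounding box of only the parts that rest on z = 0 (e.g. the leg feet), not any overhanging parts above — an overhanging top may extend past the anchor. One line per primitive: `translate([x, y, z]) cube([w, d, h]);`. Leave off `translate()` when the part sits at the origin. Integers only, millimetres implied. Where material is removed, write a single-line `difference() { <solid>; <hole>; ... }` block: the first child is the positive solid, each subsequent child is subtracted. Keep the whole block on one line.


difference() { translate([333, 304, 0]) cube([3207, 142, 2761]); translate([1818, 304, 701]) cube([1272, 142, 626]); }


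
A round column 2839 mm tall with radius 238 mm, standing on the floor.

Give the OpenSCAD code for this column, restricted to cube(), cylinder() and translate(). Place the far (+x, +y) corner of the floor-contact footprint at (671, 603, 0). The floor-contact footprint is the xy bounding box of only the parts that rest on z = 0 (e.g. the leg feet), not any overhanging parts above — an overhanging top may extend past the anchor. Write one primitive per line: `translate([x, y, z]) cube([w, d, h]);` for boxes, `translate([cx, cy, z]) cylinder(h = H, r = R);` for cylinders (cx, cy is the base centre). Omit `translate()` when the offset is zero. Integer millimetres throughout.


translate([433, 365, 0]) cylinder(h = 2839, r = 238);


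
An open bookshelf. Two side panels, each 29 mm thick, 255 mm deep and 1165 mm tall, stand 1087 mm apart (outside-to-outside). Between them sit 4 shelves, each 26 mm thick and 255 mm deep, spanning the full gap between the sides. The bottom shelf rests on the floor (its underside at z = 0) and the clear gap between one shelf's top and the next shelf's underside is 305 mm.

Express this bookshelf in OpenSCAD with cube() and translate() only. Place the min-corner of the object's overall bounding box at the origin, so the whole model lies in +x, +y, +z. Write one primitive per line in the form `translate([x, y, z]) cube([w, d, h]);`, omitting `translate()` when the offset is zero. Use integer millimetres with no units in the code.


cube([29, 255, 1165]);
translate([1058, 0, 0]) cube([29, 255, 1165]);
translate([29, 0, 0]) cube([1029, 255, 26]);
translate([29, 0, 331]) cube([1029, 255, 26]);
translate([29, 0, 662]) cube([1029, 255, 26]);
translate([29, 0, 993]) cube([1029, 255, 26]);


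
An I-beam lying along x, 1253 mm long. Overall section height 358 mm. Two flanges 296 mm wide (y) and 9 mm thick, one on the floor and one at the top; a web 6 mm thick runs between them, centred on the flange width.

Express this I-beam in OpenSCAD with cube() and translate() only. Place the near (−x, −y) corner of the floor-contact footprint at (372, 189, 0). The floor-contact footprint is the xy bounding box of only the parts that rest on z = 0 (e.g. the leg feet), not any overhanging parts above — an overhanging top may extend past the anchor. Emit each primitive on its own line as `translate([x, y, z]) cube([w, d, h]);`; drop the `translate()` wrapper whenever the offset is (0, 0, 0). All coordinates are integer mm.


translate([372, 189, 0]) cube([1253, 296, 9]);
translate([372, 334, 9]) cube([1253, 6, 340]);
translate([372, 189, 349]) cube([1253, 296, 9]);


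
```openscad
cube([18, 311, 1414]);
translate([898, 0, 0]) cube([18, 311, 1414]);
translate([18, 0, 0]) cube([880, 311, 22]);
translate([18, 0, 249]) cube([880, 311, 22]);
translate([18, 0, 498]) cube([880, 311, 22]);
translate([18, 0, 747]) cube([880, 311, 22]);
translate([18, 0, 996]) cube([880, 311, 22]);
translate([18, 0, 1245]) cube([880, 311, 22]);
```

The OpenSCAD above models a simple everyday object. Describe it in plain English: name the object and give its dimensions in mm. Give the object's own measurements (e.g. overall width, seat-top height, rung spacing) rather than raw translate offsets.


An open bookshelf. Two side panels, each 18 mm thick, 311 mm deep and 1414 mm tall, stand 916 mm apart (outside-to-outside). Between them sit 6 shelves, each 22 mm thick and 311 mm deep, spanning the full gap between the sides. The bottom shelf rests on the floor (its underside at z = 0) and the clear gap between one shelf's top and the next shelf's underside is 227 mm.


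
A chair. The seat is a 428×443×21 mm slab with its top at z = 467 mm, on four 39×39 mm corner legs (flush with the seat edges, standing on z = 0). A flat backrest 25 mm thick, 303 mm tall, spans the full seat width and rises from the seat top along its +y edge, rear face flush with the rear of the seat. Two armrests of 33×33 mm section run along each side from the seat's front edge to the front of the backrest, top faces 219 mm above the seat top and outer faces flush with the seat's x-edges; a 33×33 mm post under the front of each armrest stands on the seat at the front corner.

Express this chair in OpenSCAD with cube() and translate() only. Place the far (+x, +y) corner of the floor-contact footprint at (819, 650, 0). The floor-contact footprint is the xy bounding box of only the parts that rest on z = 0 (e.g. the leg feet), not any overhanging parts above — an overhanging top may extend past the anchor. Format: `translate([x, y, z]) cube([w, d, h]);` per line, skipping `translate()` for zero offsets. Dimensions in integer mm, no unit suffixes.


// leg_h = 467 - 21 = 446
// arm post h = 219 - 33 = 186
translate([391, 207, 446]) cube([428, 443, 21]);
translate([391, 207, 0]) cube([39, 39, 446]);
translate([780, 207, 0]) cube([39, 39, 446]);
translate([391, 611, 0]) cube([39, 39, 446]);
translate([780, 611, 0]) cube([39, 39, 446]);
translate([391, 625, 467]) cube([428, 25, 303]);
translate([391, 207, 653]) cube([33, 418, 33]);
translate([786, 207, 653]) cube([33, 418, 33]);
translate([391, 207, 467]) cube([33, 33, 186]);
translate([786, 207, 467]) cube([33, 33, 186]);


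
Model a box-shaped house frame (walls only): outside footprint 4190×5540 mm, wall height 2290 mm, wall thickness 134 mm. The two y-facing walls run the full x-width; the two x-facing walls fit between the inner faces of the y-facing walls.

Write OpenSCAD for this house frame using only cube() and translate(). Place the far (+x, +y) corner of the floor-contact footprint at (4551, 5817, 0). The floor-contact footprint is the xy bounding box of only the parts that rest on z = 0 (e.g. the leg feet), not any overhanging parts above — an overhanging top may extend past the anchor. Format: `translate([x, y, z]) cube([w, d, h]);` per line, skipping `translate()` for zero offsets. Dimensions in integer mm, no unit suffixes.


translate([361, 277, 0]) cube([4190, 134, 2290]);
translate([361, 5683, 0]) cube([4190, 134, 2290]);
translate([361, 411, 0]) cube([134, 5272, 2290]);
translate([4417, 411, 0]) cube([134, 5272, 2290]);


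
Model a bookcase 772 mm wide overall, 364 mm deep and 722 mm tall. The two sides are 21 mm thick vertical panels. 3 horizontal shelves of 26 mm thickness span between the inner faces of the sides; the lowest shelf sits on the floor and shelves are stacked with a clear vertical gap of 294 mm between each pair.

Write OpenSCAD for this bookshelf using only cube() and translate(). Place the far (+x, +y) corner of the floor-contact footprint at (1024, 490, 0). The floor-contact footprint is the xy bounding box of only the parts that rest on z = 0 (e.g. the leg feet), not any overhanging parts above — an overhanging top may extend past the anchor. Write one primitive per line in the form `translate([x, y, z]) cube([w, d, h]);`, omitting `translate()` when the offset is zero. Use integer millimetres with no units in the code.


translate([252, 126, 0]) cube([21, 364, 722]);
translate([1003, 126, 0]) cube([21, 364, 722]);
translate([273, 126, 0]) cube([730, 364, 26]);
translate([273, 126, 320]) cube([730, 364, 26]);
translate([273, 126, 640]) cube([730, 364, 26]);


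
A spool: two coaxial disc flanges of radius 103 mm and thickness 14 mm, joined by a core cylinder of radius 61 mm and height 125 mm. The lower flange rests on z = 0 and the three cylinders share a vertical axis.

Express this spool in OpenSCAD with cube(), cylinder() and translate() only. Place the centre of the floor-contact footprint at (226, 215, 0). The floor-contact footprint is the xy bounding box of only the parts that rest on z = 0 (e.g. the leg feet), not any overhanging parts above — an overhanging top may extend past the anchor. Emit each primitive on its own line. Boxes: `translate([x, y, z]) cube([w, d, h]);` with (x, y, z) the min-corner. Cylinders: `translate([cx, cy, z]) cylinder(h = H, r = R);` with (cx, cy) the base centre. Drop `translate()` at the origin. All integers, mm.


translate([226, 215, 0]) cylinder(h = 14, r = 103);
translate([226, 215, 14]) cylinder(h = 125, r = 61);
translate([226, 215, 139]) cylinder(h = 14, r = 103);


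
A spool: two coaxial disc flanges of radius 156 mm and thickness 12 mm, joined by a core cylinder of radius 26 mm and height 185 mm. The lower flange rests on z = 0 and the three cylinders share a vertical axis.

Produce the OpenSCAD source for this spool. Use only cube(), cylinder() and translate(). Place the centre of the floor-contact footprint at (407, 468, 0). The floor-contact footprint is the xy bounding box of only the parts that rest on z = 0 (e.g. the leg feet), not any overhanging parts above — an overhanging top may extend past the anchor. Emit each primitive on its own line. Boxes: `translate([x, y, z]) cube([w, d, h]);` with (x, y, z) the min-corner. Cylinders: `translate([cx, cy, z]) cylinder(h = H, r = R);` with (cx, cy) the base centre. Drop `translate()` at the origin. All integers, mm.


translate([407, 468, 0]) cylinder(h = 12, r = 156);
translate([407, 468, 12]) cylinder(h = 185, r = 26);
translate([407, 468, 197]) cylinder(h = 12, r = 156);


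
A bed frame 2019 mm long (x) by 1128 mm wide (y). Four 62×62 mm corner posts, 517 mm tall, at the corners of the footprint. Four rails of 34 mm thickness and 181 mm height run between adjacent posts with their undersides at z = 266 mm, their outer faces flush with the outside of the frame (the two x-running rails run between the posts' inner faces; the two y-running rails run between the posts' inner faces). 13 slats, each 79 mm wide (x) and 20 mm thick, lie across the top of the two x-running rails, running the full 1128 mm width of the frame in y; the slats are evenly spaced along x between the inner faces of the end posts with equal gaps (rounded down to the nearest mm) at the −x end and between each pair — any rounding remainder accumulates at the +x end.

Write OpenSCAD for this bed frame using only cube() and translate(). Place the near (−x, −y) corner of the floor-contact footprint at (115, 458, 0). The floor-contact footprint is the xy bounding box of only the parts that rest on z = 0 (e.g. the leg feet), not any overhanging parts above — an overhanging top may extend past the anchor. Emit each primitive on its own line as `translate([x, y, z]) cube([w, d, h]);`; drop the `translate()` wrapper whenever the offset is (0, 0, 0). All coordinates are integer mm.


// slat z = rail_z + rail_h = 266 + 181 = 447
// slat gap = ⌊(1895 − 13·79) / 14⌋ = 62
translate([115, 458, 0]) cube([62, 62, 517]);
translate([115, 1524, 0]) cube([62, 62, 517]);
translate([2072, 458, 0]) cube([62, 62, 517]);
translate([2072, 1524, 0]) cube([62, 62, 517]);
translate([177, 458, 266]) cube([1895, 34, 181]);
translate([177, 1552, 266]) cube([1895, 34, 181]);
translate([115, 520, 266]) cube([34, 1004, 181]);
translate([2100, 520, 266]) cube([34, 1004, 181]);
translate([239, 458, 447]) cube([79, 1128, 20]);
translate([380, 458, 447]) cube([79, 1128, 20]);
translate([521, 458, 447]) cube([79, 1128, 20]);
translate([662, 458, 447]) cube([79, 1128, 20]);
translate([803, 458, 447]) cube([79, 1128, 20]);
translate([944, 458, 447]) cube([79, 1128, 20]);
translate([1085, 458, 447]) cube([79, 1128, 20]);
translate([1226, 458, 447]) cube([79, 1128, 20]);
translate([1367, 458, 447]) cube([79, 1128, 20]);
translate([1508, 458, 447]) cube([79, 1128, 20]);
translate([1649, 458, 447]) cube([79, 1128, 20]);
translate([1790, 458, 447]) cube([79, 1128, 20]);
translate([1931, 458, 447]) cube([79, 1128, 20]);


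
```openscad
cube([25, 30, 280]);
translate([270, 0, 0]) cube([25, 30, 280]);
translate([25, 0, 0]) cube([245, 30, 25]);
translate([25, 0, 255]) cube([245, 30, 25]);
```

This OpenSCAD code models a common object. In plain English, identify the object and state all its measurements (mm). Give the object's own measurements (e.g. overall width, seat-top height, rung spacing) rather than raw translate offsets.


A rectangular picture frame lying in the x–z plane (depth along y). The opening is 245 mm wide (x) by 230 mm tall (z), surrounded by a border 25 mm wide on all four sides. The frame is 30 mm deep and is made of two full-height vertical stiles with two horizontal rails fitted between them.


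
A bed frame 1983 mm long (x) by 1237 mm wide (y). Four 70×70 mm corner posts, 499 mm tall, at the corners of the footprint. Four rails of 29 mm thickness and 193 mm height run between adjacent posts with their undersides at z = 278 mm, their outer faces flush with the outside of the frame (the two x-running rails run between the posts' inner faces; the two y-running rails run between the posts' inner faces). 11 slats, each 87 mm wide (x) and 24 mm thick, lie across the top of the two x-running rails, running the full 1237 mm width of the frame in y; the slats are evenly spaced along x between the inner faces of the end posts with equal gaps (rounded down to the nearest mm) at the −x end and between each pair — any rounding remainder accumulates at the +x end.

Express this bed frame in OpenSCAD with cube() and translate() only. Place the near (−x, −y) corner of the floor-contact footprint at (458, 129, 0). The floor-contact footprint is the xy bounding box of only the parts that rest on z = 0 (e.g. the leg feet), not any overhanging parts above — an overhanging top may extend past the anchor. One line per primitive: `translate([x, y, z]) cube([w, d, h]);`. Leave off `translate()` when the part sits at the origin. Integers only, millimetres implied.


translate([458, 129, 0]) cube([70, 70, 499]);
translate([458, 1296, 0]) cube([70, 70, 499]);
translate([2371, 129, 0]) cube([70, 70, 499]);
translate([2371, 1296, 0]) cube([70, 70, 499]);
translate([528, 129, 278]) cube([1843, 29, 193]);
translate([528, 1337, 278]) cube([1843, 29, 193]);
translate([458, 199, 278]) cube([29, 1097, 193]);
translate([2412, 199, 278]) cube([29, 1097, 193]);
translate([601, 129, 471]) cube([87, 1237, 24]);
translate([761, 129, 471]) cube([87, 1237, 24]);
translate([921, 129, 471]) cube([87, 1237, 24]);
translate([1081, 129, 471]) cube([87, 1237, 24]);
translate([1241, 129, 471]) cube([87, 1237, 24]);
translate([1401, 129, 471]) cube([87, 1237, 24]);
translate([1561, 129, 471]) cube([87, 1237, 24]);
translate([1721, 129, 471]) cube([87, 1237, 24]);
translate([1881, 129, 471]) cube([87, 1237, 24]);
translate([2041, 129, 471]) cube([87, 1237, 24]);
translate([2201, 129, 471]) cube([87, 1237, 24]);


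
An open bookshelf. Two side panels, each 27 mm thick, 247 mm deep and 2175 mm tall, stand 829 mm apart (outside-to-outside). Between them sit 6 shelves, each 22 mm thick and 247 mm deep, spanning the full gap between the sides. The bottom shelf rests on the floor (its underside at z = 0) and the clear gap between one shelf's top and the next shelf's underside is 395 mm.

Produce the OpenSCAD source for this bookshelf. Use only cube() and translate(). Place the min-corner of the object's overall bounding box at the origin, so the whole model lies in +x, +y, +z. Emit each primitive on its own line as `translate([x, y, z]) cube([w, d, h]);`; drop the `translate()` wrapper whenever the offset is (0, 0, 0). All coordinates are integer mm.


cube([27, 247, 2175]);
translate([802, 0, 0]) cube([27, 247, 2175]);
translate([27, 0, 0]) cube([775, 247, 22]);
translate([27, 0, 417]) cube([775, 247, 22]);
translate([27, 0, 834]) cube([775, 247, 22]);
translate([27, 0, 1251]) cube([775, 247, 22]);
translate([27, 0, 1668]) cube([775, 247, 22]);
translate([27, 0, 2085]) cube([775, 247, 22]);


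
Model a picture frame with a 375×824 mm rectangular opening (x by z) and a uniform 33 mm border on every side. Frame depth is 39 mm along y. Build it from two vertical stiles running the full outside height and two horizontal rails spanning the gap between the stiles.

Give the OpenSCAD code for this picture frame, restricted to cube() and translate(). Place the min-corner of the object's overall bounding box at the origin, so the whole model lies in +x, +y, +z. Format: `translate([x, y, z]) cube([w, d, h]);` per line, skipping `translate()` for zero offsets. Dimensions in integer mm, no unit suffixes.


cube([33, 39, 890]);
translate([408, 0, 0]) cube([33, 39, 890]);
translate([33, 0, 0]) cube([375, 39, 33]);
translate([33, 0, 857]) cube([375, 39, 33]);


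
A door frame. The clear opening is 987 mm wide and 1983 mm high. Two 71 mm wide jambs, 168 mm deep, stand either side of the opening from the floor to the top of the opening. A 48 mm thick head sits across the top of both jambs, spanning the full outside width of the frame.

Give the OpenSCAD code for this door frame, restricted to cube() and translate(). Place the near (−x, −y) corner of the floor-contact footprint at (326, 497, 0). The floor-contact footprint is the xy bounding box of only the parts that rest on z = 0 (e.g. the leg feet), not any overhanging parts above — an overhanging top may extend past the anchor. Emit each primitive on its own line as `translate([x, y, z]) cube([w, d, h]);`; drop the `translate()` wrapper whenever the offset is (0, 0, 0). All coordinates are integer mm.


translate([326, 497, 0]) cube([71, 168, 1983]);
translate([1384, 497, 0]) cube([71, 168, 1983]);
translate([326, 497, 1983]) cube([1129, 168, 48]);


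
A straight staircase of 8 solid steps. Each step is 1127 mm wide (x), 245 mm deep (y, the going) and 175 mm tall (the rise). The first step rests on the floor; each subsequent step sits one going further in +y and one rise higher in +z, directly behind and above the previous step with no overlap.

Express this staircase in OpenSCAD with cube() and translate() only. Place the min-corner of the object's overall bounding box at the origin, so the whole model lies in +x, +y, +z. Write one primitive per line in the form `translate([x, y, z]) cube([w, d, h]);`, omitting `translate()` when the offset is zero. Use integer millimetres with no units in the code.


cube([1127, 245, 175]);
translate([0, 245, 175]) cube([1127, 245, 175]);
translate([0, 490, 350]) cube([1127, 245, 175]);
translate([0, 735, 525]) cube([1127, 245, 175]);
translate([0, 980, 700]) cube([1127, 245, 175]);
translate([0, 1225, 875]) cube([1127, 245, 175]);
translate([0, 1470, 1050]) cube([1127, 245, 175]);
translate([0, 1715, 1225]) cube([1127, 245, 175]);


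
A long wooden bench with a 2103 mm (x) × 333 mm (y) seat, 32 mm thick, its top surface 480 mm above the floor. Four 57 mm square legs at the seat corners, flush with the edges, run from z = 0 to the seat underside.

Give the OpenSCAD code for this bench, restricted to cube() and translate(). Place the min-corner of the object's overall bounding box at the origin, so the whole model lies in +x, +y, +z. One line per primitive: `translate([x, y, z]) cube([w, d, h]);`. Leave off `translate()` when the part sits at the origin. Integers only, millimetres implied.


// leg_h = 480 − 32 = 448
translate([0, 0, 448]) cube([2103, 333, 32]);
cube([57, 57, 448]);
translate([0, 276, 0]) cube([57, 57, 448]);
translate([2046, 0, 0]) cube([57, 57, 448]);
translate([2046, 276, 0]) cube([57, 57, 448]);


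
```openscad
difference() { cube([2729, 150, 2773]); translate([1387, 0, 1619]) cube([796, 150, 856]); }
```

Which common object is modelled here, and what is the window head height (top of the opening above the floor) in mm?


A wall with a window opening. The window head height is 2475 mm.

A wall with a rectangular opening subtracted — a window. Sill at z = 1619, opening 856 mm tall, so the head is at 1619 + 856 = 2475 mm.


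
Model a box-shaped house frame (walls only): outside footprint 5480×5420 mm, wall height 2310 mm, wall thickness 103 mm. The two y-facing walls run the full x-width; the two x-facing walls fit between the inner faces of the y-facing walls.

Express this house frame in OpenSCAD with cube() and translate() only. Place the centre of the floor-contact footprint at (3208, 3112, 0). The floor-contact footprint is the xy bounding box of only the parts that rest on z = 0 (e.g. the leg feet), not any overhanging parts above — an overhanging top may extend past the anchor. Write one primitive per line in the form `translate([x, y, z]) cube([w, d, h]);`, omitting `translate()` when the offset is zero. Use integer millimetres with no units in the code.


translate([468, 402, 0]) cube([5480, 103, 2310]);
translate([468, 5719, 0]) cube([5480, 103, 2310]);
translate([468, 505, 0]) cube([103, 5214, 2310]);
translate([5845, 505, 0]) cube([103, 5214, 2310]);


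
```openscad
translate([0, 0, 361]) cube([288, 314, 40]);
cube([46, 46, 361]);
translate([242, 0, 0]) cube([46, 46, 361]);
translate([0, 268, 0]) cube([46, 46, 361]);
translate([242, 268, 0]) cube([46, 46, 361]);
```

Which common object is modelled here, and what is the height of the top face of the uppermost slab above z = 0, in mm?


A stool. The seat height is 401 mm.

A 288×314×40 slab at z = 361 on four corner posts — a stool. The seat top is 361 + 40 = 401 mm.


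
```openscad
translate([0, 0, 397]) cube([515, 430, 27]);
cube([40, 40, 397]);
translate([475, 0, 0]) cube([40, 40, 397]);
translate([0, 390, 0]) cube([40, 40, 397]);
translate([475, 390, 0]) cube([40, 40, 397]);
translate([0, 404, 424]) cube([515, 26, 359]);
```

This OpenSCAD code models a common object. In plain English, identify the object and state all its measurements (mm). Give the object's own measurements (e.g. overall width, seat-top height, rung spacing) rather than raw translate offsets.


A chair. The seat is a 515×430×27 mm slab with its top at z = 424 mm, on four 40×40 mm corner legs (flush with the seat edges, standing on z = 0). A flat backrest 26 mm thick, 359 mm tall, spans the full seat width and rises from the seat top along its +y edge, rear face flush with the rear of the seat.


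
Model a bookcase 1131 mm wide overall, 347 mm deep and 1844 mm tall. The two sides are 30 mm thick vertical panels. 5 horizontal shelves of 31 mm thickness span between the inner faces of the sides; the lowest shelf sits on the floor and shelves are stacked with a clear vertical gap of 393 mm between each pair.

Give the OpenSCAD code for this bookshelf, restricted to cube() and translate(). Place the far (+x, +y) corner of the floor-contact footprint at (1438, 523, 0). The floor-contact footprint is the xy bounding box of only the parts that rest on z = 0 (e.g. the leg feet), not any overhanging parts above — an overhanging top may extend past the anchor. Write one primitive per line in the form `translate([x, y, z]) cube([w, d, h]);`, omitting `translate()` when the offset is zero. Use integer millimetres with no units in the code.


translate([307, 176, 0]) cube([30, 347, 1844]);
translate([1408, 176, 0]) cube([30, 347, 1844]);
translate([337, 176, 0]) cube([1071, 347, 31]);
translate([337, 176, 424]) cube([1071, 347, 31]);
translate([337, 176, 848]) cube([1071, 347, 31]);
translate([337, 176, 1272]) cube([1071, 347, 31]);
translate([337, 176, 1696]) cube([1071, 347, 31]);
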